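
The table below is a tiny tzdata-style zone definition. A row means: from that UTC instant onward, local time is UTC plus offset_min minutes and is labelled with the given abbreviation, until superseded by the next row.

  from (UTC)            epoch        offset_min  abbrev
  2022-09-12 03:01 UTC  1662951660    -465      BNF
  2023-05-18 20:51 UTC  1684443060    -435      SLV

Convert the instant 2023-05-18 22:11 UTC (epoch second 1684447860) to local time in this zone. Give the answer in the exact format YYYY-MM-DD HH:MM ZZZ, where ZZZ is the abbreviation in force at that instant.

Query: 2023-05-18 22:11 UTC
Rule 2/2 (SLV, -07:15): 2023-05-18 20:51 UTC ≤ query < +∞
22·60 + 11 - 435 = 896 min
896 = 0·1440 + 896; 896 = 14·60 + 56 → 14:56, same day
→ 2023-05-18 14:56 SLV

2023-05-18 14:56 SLV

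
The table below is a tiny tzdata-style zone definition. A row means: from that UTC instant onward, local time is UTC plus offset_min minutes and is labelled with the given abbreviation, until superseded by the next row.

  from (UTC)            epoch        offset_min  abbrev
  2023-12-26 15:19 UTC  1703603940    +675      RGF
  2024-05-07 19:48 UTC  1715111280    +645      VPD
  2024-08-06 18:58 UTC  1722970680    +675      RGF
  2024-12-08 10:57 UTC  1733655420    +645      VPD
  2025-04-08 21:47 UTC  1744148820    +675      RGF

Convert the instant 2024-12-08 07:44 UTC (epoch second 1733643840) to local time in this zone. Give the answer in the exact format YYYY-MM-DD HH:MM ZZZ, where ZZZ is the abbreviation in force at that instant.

2024-12-08 18:59 RGF

Query: 2024-12-08 07:44 UTC
Rule 3/5 (RGF, +11:15): 2024-08-06 18:58 UTC ≤ query < 2024-12-08 10:57 UTC
7·60 + 44 + 675 = 1139 min
1139 = 0·1440 + 1139; 1139 = 18·60 + 59 → 18:59, same day
→ 2024-12-08 18:59 RGF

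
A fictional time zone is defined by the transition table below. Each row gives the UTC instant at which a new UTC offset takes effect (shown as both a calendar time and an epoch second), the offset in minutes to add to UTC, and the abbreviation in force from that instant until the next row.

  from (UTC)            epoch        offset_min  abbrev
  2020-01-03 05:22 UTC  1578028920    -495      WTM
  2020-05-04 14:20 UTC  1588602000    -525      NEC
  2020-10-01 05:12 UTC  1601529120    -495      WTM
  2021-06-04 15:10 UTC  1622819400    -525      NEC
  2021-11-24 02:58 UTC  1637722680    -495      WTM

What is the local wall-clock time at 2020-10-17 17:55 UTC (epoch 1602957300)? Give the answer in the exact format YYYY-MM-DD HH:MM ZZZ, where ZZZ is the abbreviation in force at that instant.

2020-10-17 09:40 WTM

Query: 2020-10-17 17:55 UTC
Rule 3/5 (WTM, -08:15): 2020-10-01 05:12 UTC ≤ query < 2021-06-04 15:10 UTC
17·60 + 55 - 495 = 580 min
580 = 0·1440 + 580; 580 = 9·60 + 40 → 09:40, same day
→ 2020-10-17 09:40 WTM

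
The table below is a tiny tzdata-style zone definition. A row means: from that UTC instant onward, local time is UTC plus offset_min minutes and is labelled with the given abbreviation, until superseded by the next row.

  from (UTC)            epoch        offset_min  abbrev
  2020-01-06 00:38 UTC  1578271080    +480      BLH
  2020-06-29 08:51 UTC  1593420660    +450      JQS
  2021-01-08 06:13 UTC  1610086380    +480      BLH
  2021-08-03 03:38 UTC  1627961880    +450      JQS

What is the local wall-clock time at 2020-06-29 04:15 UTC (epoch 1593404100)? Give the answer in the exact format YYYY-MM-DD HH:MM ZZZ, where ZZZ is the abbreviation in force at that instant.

Query: 2020-06-29 04:15 UTC
Rule 1/4 (BLH, +08:00): 2020-01-06 00:38 UTC ≤ query < 2020-06-29 08:51 UTC
4·60 + 15 + 480 = 735 min
735 = 0·1440 + 735; 735 = 12·60 + 15 → 12:15, same day
→ 2020-06-29 12:15 BLH

2020-06-29 12:15 BLH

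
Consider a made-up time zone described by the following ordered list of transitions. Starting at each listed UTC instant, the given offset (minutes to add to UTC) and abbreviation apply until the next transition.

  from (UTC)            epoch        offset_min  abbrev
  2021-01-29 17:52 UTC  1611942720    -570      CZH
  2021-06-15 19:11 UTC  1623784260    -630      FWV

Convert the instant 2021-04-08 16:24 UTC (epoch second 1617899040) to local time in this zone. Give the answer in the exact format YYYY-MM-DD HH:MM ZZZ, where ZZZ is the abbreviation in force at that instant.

2021-04-08 06:54 CZH

Query: 2021-04-08 16:24 UTC
Rule 1/2 (CZH, -09:30): 2021-01-29 17:52 UTC ≤ query < 2021-06-15 19:11 UTC
16·60 + 24 - 570 = 414 min
414 = 0·1440 + 414; 414 = 6·60 + 54 → 06:54, same day
→ 2021-04-08 06:54 CZH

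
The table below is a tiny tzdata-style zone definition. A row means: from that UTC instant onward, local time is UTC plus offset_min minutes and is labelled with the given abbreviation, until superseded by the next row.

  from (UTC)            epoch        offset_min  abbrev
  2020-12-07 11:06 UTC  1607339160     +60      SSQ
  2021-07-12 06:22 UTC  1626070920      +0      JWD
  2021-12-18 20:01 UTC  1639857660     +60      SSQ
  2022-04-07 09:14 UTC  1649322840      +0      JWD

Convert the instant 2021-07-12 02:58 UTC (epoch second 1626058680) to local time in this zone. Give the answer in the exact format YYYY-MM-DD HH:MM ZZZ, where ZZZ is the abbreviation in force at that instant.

Query: 2021-07-12 02:58 UTC
Rule 1/4 (SSQ, +01:00): 2020-12-07 11:06 UTC ≤ query < 2021-07-12 06:22 UTC
2·60 + 58 + 60 = 238 min
238 = 0·1440 + 238; 238 = 3·60 + 58 → 03:58, same day
→ 2021-07-12 03:58 SSQ

2021-07-12 03:58 SSQ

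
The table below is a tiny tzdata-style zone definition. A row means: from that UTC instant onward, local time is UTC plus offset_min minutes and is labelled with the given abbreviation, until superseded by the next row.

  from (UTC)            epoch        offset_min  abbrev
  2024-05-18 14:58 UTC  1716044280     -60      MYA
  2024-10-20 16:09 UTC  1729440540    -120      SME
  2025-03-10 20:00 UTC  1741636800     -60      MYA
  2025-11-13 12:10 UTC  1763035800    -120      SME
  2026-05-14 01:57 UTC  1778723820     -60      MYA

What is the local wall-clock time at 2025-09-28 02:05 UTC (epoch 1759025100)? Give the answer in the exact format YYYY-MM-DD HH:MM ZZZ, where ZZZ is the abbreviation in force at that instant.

Query: 2025-09-28 02:05 UTC
Rule 3/5 (MYA, -01:00): 2025-03-10 20:00 UTC ≤ query < 2025-11-13 12:10 UTC
2·60 + 5 - 60 = 65 min
65 = 0·1440 + 65; 65 = 1·60 + 5 → 01:05, same day
→ 2025-09-28 01:05 MYA

2025-09-28 01:05 MYA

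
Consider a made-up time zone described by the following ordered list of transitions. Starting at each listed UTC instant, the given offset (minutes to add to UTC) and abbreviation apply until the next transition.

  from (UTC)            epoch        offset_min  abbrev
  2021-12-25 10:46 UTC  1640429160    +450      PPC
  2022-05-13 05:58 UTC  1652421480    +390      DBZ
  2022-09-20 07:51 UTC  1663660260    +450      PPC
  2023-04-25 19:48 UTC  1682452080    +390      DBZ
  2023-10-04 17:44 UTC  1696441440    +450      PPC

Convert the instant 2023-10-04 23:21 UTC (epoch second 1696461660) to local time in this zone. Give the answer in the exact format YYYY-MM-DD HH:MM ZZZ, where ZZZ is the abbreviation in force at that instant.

2023-10-05 06:51 PPC

Query: 2023-10-04 23:21 UTC
Rule 5/5 (PPC, +07:30): 2023-10-04 17:44 UTC ≤ query < +∞
23·60 + 21 + 450 = 1851 min
1851 = 1·1440 + 411; 411 = 6·60 + 51 → 06:51, 2023-10-04 + 1 day = 2023-10-05
→ 2023-10-05 06:51 PPC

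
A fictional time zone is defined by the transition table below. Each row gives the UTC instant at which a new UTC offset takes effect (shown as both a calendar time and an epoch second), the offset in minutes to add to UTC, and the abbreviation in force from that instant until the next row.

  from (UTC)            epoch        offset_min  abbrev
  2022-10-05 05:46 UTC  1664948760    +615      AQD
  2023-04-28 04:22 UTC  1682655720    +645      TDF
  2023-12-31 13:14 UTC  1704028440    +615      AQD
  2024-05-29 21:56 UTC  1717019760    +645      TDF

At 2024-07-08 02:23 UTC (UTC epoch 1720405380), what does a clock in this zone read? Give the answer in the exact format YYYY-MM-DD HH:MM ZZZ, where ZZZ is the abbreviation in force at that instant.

2024-07-08 13:08 TDF

Query: 2024-07-08 02:23 UTC
Rule 4/4 (TDF, +10:45): 2024-05-29 21:56 UTC ≤ query < +∞
2·60 + 23 + 645 = 788 min
788 = 0·1440 + 788; 788 = 13·60 + 8 → 13:08, same day
→ 2024-07-08 13:08 TDF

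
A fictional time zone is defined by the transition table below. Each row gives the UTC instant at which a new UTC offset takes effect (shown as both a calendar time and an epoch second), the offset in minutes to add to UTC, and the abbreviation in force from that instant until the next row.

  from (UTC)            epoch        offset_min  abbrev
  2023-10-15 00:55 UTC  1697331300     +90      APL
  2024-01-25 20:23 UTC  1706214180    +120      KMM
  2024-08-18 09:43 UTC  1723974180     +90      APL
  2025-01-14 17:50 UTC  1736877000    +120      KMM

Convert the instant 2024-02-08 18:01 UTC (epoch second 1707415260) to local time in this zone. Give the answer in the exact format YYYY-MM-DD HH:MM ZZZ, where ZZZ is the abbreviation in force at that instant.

Query: 2024-02-08 18:01 UTC
Rule 2/4 (KMM, +02:00): 2024-01-25 20:23 UTC ≤ query < 2024-08-18 09:43 UTC
18·60 + 1 + 120 = 1201 min
1201 = 0·1440 + 1201; 1201 = 20·60 + 1 → 20:01, same day
→ 2024-02-08 20:01 KMM

2024-02-08 20:01 KMM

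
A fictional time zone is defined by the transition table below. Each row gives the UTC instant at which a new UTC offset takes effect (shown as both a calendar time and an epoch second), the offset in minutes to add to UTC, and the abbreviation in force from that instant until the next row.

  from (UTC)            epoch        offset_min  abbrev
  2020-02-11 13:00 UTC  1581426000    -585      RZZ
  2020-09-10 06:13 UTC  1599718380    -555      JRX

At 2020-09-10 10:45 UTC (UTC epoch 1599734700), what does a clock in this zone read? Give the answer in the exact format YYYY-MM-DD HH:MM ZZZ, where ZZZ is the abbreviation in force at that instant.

2020-09-10 01:30 JRX

Query: 2020-09-10 10:45 UTC
Rule 2/2 (JRX, -09:15): 2020-09-10 06:13 UTC ≤ query < +∞
10·60 + 45 - 555 = 90 min
90 = 0·1440 + 90; 90 = 1·60 + 30 → 01:30, same day
→ 2020-09-10 01:30 JRX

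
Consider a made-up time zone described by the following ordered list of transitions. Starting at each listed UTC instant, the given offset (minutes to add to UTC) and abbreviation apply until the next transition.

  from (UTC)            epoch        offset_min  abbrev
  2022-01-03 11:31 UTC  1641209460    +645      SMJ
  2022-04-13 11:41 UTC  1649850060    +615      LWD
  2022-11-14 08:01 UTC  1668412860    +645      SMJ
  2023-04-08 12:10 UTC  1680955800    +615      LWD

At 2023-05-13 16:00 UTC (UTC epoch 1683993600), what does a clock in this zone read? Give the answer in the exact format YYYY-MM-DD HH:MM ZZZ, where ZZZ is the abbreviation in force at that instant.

2023-05-14 02:15 LWD

Query: 2023-05-13 16:00 UTC
Rule 4/4 (LWD, +10:15): 2023-04-08 12:10 UTC ≤ query < +∞
16·60 + 0 + 615 = 1575 min
1575 = 1·1440 + 135; 135 = 2·60 + 15 → 02:15, 2023-05-13 + 1 day = 2023-05-14
→ 2023-05-14 02:15 LWD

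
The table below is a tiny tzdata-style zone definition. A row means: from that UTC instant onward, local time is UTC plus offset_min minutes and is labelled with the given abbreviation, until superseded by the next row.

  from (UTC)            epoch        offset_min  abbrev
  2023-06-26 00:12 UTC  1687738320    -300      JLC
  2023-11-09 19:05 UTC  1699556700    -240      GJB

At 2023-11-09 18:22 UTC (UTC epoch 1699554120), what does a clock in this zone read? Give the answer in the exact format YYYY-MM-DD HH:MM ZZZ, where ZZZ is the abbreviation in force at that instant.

2023-11-09 13:22 JLC

Query: 2023-11-09 18:22 UTC
Rule 1/2 (JLC, -05:00): 2023-06-26 00:12 UTC ≤ query < 2023-11-09 19:05 UTC
18·60 + 22 - 300 = 802 min
802 = 0·1440 + 802; 802 = 13·60 + 22 → 13:22, same day
→ 2023-11-09 13:22 JLC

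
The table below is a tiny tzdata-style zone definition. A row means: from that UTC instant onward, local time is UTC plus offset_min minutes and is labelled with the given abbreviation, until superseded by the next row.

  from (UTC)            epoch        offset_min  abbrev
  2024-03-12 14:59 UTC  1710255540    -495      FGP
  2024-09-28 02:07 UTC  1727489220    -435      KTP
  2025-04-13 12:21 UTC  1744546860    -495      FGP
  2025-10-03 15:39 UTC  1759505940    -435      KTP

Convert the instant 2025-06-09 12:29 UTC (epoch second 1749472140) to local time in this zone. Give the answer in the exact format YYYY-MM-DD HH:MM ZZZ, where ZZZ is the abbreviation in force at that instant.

2025-06-09 04:14 FGP

Query: 2025-06-09 12:29 UTC
Rule 3/4 (FGP, -08:15): 2025-04-13 12:21 UTC ≤ query < 2025-10-03 15:39 UTC
12·60 + 29 - 495 = 254 min
254 = 0·1440 + 254; 254 = 4·60 + 14 → 04:14, same day
→ 2025-06-09 04:14 FGP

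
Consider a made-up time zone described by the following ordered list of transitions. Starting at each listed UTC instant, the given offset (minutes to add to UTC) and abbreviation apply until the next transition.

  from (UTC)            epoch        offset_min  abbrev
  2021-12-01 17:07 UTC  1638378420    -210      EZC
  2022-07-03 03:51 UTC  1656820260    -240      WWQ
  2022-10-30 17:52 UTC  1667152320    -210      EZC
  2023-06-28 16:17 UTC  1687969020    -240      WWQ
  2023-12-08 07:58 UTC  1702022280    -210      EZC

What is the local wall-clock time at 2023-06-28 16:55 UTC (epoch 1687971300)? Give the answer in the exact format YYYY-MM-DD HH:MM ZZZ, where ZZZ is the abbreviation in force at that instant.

2023-06-28 12:55 WWQ

Query: 2023-06-28 16:55 UTC
Rule 4/5 (WWQ, -04:00): 2023-06-28 16:17 UTC ≤ query < 2023-12-08 07:58 UTC
16·60 + 55 - 240 = 775 min
775 = 0·1440 + 775; 775 = 12·60 + 55 → 12:55, same day
→ 2023-06-28 12:55 WWQ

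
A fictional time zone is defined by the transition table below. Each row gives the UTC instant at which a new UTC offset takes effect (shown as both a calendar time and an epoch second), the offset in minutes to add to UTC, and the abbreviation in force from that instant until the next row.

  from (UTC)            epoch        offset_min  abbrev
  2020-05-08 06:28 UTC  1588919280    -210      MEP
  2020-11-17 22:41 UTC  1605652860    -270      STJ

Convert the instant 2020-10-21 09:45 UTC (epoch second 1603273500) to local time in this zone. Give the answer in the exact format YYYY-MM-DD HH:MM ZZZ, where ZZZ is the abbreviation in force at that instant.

2020-10-21 06:15 MEP

Query: 2020-10-21 09:45 UTC
Rule 1/2 (MEP, -03:30): 2020-05-08 06:28 UTC ≤ query < 2020-11-17 22:41 UTC
9·60 + 45 - 210 = 375 min
375 = 0·1440 + 375; 375 = 6·60 + 15 → 06:15, same day
→ 2020-10-21 06:15 MEP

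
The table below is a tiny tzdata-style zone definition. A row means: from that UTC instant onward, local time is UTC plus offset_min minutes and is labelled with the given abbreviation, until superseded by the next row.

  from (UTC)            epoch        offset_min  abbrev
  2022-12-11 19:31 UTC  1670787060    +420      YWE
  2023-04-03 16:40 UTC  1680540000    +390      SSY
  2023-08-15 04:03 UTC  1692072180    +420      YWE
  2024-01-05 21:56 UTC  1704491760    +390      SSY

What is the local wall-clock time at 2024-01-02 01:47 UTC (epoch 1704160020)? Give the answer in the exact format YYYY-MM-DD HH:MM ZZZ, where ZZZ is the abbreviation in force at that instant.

Query: 2024-01-02 01:47 UTC
Rule 3/4 (YWE, +07:00): 2023-08-15 04:03 UTC ≤ query < 2024-01-05 21:56 UTC
1·60 + 47 + 420 = 527 min
527 = 0·1440 + 527; 527 = 8·60 + 47 → 08:47, same day
→ 2024-01-02 08:47 YWE

2024-01-02 08:47 YWE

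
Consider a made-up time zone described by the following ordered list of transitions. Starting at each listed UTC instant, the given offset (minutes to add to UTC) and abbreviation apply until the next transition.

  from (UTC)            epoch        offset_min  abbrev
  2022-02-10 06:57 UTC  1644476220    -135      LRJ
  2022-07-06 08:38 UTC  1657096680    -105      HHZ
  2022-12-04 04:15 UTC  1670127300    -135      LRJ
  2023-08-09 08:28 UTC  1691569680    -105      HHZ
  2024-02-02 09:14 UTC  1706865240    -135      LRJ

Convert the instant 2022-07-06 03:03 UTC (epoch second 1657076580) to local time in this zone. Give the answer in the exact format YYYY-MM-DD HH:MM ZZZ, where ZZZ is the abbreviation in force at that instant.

2022-07-06 00:48 LRJ

Query: 2022-07-06 03:03 UTC
Rule 1/5 (LRJ, -02:15): 2022-02-10 06:57 UTC ≤ query < 2022-07-06 08:38 UTC
3·60 + 3 - 135 = 48 min
48 = 0·1440 + 48; 48 = 0·60 + 48 → 00:48, same day
→ 2022-07-06 00:48 LRJ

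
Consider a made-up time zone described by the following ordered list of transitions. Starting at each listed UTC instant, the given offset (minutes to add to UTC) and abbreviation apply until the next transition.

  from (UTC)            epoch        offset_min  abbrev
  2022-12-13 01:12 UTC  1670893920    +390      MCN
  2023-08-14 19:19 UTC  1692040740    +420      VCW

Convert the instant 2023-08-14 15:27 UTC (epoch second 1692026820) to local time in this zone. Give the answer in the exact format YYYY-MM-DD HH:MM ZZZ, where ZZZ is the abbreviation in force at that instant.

Query: 2023-08-14 15:27 UTC
Rule 1/2 (MCN, +06:30): 2022-12-13 01:12 UTC ≤ query < 2023-08-14 19:19 UTC
15·60 + 27 + 390 = 1317 min
1317 = 0·1440 + 1317; 1317 = 21·60 + 57 → 21:57, same day
→ 2023-08-14 21:57 MCN

2023-08-14 21:57 MCN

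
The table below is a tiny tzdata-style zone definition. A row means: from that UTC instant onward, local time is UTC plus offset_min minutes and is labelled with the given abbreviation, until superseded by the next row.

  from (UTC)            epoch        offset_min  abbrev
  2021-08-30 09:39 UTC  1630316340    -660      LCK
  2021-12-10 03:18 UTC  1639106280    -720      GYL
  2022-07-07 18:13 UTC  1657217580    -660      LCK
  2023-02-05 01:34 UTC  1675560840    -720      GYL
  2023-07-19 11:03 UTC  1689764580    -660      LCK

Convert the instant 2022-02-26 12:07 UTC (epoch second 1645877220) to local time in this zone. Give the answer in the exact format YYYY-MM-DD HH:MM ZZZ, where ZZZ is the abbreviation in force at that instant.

2022-02-26 00:07 GYL

Query: 2022-02-26 12:07 UTC
Rule 2/5 (GYL, -12:00): 2021-12-10 03:18 UTC ≤ query < 2022-07-07 18:13 UTC
12·60 + 7 - 720 = 7 min
7 = 0·1440 + 7; 7 = 0·60 + 7 → 00:07, same day
→ 2022-02-26 00:07 GYL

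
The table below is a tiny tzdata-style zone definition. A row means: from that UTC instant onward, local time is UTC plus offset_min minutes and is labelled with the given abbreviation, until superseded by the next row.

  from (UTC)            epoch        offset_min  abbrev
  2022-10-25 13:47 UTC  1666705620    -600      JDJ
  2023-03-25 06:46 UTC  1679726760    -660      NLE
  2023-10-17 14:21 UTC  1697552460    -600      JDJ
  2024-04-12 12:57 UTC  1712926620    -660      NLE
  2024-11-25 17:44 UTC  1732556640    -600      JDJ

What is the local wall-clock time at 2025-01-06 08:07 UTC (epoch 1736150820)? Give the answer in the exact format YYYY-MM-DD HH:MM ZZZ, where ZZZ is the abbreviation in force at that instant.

2025-01-05 22:07 JDJ

Query: 2025-01-06 08:07 UTC
Rule 5/5 (JDJ, -10:00): 2024-11-25 17:44 UTC ≤ query < +∞
8·60 + 7 - 600 = -113 min
-113 = -1·1440 + 1327; 1327 = 22·60 + 7 → 22:07, 2025-01-06 - 1 day = 2025-01-05
→ 2025-01-05 22:07 JDJ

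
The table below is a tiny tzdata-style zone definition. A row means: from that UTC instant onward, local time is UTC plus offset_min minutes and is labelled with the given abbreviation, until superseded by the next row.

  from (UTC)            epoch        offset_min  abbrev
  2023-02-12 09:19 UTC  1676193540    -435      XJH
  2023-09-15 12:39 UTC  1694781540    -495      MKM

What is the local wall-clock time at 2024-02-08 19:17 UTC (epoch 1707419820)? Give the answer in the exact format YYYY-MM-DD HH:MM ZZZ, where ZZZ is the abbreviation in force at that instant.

2024-02-08 11:02 MKM

Query: 2024-02-08 19:17 UTC
Rule 2/2 (MKM, -08:15): 2023-09-15 12:39 UTC ≤ query < +∞
19·60 + 17 - 495 = 662 min
662 = 0·1440 + 662; 662 = 11·60 + 2 → 11:02, same day
→ 2024-02-08 11:02 MKM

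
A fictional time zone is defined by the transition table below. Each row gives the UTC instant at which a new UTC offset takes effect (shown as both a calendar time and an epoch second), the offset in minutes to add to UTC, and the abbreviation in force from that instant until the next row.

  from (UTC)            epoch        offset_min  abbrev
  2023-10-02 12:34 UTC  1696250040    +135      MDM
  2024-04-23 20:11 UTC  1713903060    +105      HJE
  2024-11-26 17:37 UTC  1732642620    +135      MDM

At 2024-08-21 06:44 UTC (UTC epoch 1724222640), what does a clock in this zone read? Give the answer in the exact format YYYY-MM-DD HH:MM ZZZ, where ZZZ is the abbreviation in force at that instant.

Query: 2024-08-21 06:44 UTC
Rule 2/3 (HJE, +01:45): 2024-04-23 20:11 UTC ≤ query < 2024-11-26 17:37 UTC
6·60 + 44 + 105 = 509 min
509 = 0·1440 + 509; 509 = 8·60 + 29 → 08:29, same day
→ 2024-08-21 08:29 HJE

2024-08-21 08:29 HJE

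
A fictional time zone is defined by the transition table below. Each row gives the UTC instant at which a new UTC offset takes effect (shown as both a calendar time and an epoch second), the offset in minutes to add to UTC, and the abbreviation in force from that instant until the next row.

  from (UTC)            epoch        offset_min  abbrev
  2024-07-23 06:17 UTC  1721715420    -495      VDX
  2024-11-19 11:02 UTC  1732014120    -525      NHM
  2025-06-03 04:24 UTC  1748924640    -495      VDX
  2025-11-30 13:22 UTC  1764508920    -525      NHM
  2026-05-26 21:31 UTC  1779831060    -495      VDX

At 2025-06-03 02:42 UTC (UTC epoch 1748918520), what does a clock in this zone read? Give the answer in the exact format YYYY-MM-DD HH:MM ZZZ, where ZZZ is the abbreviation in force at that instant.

2025-06-02 17:57 NHM

Query: 2025-06-03 02:42 UTC
Rule 2/5 (NHM, -08:45): 2024-11-19 11:02 UTC ≤ query < 2025-06-03 04:24 UTC
2·60 + 42 - 525 = -363 min
-363 = -1·1440 + 1077; 1077 = 17·60 + 57 → 17:57, 2025-06-03 - 1 day = 2025-06-02
→ 2025-06-02 17:57 NHM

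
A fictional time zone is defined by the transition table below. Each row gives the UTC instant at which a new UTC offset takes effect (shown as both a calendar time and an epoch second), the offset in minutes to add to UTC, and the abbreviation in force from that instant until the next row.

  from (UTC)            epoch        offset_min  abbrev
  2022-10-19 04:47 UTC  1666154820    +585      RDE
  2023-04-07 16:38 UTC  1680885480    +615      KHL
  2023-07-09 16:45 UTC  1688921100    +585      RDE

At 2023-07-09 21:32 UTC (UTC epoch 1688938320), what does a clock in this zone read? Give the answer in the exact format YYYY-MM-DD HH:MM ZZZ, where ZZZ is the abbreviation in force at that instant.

Query: 2023-07-09 21:32 UTC
Rule 3/3 (RDE, +09:45): 2023-07-09 16:45 UTC ≤ query < +∞
21·60 + 32 + 585 = 1877 min
1877 = 1·1440 + 437; 437 = 7·60 + 17 → 07:17, 2023-07-09 + 1 day = 2023-07-10
→ 2023-07-10 07:17 RDE

2023-07-10 07:17 RDE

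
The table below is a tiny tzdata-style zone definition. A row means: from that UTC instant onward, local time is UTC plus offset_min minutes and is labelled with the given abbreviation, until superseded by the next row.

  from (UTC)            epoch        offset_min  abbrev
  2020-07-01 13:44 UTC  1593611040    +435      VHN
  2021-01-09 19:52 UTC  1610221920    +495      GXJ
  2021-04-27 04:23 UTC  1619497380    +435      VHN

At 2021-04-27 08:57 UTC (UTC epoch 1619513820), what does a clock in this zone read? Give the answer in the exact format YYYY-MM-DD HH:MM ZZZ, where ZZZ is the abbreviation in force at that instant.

2021-04-27 16:12 VHN

Query: 2021-04-27 08:57 UTC
Rule 3/3 (VHN, +07:15): 2021-04-27 04:23 UTC ≤ query < +∞
8·60 + 57 + 435 = 972 min
972 = 0·1440 + 972; 972 = 16·60 + 12 → 16:12, same day
→ 2021-04-27 16:12 VHN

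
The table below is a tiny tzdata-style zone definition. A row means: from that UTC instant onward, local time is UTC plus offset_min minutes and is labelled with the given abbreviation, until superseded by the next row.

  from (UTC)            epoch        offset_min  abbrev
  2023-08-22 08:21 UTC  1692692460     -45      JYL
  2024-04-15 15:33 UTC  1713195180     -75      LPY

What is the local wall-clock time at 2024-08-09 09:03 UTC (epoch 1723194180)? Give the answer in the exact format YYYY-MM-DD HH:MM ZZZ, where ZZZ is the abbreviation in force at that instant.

Query: 2024-08-09 09:03 UTC
Rule 2/2 (LPY, -01:15): 2024-04-15 15:33 UTC ≤ query < +∞
9·60 + 3 - 75 = 468 min
468 = 0·1440 + 468; 468 = 7·60 + 48 → 07:48, same day
→ 2024-08-09 07:48 LPY

2024-08-09 07:48 LPY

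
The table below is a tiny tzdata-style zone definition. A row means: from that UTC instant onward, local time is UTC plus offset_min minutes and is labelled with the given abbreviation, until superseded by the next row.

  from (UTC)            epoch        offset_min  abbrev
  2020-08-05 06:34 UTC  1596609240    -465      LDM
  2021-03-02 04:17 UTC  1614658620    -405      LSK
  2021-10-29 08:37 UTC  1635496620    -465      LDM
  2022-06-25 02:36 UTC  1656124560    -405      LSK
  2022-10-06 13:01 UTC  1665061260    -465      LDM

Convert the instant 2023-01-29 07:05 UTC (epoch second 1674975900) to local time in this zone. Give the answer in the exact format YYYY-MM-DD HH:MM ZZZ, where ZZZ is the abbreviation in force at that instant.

2023-01-28 23:20 LDM

Query: 2023-01-29 07:05 UTC
Rule 5/5 (LDM, -07:45): 2022-10-06 13:01 UTC ≤ query < +∞
7·60 + 5 - 465 = -40 min
-40 = -1·1440 + 1400; 1400 = 23·60 + 20 → 23:20, 2023-01-29 - 1 day = 2023-01-28
→ 2023-01-28 23:20 LDM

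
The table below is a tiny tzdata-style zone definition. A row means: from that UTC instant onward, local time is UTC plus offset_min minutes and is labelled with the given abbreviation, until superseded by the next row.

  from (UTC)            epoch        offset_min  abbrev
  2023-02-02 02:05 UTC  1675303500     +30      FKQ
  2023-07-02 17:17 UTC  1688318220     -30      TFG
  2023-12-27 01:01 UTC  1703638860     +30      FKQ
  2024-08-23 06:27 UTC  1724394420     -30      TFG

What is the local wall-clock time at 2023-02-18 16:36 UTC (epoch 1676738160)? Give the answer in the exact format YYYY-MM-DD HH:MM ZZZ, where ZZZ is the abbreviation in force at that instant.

2023-02-18 17:06 FKQ

Query: 2023-02-18 16:36 UTC
Rule 1/4 (FKQ, +00:30): 2023-02-02 02:05 UTC ≤ query < 2023-07-02 17:17 UTC
16·60 + 36 + 30 = 1026 min
1026 = 0·1440 + 1026; 1026 = 17·60 + 6 → 17:06, same day
→ 2023-02-18 17:06 FKQ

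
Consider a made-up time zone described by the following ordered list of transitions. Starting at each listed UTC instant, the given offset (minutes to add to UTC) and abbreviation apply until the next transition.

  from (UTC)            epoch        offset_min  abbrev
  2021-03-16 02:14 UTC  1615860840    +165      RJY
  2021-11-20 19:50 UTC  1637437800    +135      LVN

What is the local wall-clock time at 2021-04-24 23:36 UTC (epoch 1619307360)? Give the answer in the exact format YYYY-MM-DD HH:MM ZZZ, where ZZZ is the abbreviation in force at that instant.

Query: 2021-04-24 23:36 UTC
Rule 1/2 (RJY, +02:45): 2021-03-16 02:14 UTC ≤ query < 2021-11-20 19:50 UTC
23·60 + 36 + 165 = 1581 min
1581 = 1·1440 + 141; 141 = 2·60 + 21 → 02:21, 2021-04-24 + 1 day = 2021-04-25
→ 2021-04-25 02:21 RJY

2021-04-25 02:21 RJY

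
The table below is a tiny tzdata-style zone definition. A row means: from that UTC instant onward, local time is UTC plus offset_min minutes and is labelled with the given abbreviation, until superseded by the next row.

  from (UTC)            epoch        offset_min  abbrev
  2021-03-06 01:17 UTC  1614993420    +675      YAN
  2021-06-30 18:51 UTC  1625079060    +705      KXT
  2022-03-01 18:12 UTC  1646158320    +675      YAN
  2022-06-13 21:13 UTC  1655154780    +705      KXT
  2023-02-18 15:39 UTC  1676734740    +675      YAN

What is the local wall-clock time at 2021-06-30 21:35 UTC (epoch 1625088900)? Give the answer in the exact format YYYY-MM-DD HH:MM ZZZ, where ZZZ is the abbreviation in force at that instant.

Query: 2021-06-30 21:35 UTC
Rule 2/5 (KXT, +11:45): 2021-06-30 18:51 UTC ≤ query < 2022-03-01 18:12 UTC
21·60 + 35 + 705 = 2000 min
2000 = 1·1440 + 560; 560 = 9·60 + 20 → 09:20, 2021-06-30 + 1 day = 2021-07-01
→ 2021-07-01 09:20 KXT

2021-07-01 09:20 KXT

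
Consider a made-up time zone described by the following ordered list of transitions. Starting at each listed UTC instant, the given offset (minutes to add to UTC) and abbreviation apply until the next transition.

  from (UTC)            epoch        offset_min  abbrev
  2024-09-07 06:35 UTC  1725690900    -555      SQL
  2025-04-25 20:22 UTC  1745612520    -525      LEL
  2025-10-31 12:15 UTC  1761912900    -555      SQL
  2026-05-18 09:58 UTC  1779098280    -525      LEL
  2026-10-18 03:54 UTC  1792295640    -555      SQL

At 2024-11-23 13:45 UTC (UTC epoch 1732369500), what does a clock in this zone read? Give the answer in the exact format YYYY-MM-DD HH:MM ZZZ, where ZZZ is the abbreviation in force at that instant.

Query: 2024-11-23 13:45 UTC
Rule 1/5 (SQL, -09:15): 2024-09-07 06:35 UTC ≤ query < 2025-04-25 20:22 UTC
13·60 + 45 - 555 = 270 min
270 = 0·1440 + 270; 270 = 4·60 + 30 → 04:30, same day
→ 2024-11-23 04:30 SQL

2024-11-23 04:30 SQL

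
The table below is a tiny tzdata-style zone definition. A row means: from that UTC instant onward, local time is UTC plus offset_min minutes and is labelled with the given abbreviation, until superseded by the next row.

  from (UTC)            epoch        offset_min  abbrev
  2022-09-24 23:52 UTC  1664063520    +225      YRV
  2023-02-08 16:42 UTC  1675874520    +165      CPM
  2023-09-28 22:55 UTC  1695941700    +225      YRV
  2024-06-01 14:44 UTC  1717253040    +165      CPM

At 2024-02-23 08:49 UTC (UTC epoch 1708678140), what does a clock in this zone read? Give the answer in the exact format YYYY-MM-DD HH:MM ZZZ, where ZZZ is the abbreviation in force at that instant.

Query: 2024-02-23 08:49 UTC
Rule 3/4 (YRV, +03:45): 2023-09-28 22:55 UTC ≤ query < 2024-06-01 14:44 UTC
8·60 + 49 + 225 = 754 min
754 = 0·1440 + 754; 754 = 12·60 + 34 → 12:34, same day
→ 2024-02-23 12:34 YRV

2024-02-23 12:34 YRV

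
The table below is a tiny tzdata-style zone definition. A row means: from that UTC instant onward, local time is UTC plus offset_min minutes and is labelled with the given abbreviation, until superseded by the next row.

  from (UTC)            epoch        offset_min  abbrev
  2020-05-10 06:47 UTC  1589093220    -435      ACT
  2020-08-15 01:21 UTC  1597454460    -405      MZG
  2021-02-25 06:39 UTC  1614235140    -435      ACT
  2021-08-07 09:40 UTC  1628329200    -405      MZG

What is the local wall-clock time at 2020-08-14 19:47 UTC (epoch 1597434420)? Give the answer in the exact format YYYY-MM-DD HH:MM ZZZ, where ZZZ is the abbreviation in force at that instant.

2020-08-14 12:32 ACT

Query: 2020-08-14 19:47 UTC
Rule 1/4 (ACT, -07:15): 2020-05-10 06:47 UTC ≤ query < 2020-08-15 01:21 UTC
19·60 + 47 - 435 = 752 min
752 = 0·1440 + 752; 752 = 12·60 + 32 → 12:32, same day
→ 2020-08-14 12:32 ACT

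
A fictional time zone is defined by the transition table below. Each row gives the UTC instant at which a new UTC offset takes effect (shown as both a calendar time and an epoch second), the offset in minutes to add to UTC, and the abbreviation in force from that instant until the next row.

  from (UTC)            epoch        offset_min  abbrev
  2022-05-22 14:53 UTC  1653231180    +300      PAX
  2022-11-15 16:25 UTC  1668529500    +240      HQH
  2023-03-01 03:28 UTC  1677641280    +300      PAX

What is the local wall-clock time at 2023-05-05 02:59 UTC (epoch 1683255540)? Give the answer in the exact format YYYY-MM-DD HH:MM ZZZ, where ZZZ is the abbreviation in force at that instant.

2023-05-05 07:59 PAX

Query: 2023-05-05 02:59 UTC
Rule 3/3 (PAX, +05:00): 2023-03-01 03:28 UTC ≤ query < +∞
2·60 + 59 + 300 = 479 min
479 = 0·1440 + 479; 479 = 7·60 + 59 → 07:59, same day
→ 2023-05-05 07:59 PAX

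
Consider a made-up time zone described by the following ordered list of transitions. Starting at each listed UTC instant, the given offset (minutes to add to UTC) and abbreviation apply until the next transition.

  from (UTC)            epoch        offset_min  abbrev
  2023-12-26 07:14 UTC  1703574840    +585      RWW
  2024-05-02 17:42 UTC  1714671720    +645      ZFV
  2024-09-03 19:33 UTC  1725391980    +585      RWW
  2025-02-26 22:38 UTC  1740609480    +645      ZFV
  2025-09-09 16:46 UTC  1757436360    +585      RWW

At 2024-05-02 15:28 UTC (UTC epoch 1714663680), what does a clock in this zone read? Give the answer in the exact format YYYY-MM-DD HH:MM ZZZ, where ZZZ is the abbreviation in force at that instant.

2024-05-03 01:13 RWW

Query: 2024-05-02 15:28 UTC
Rule 1/5 (RWW, +09:45): 2023-12-26 07:14 UTC ≤ query < 2024-05-02 17:42 UTC
15·60 + 28 + 585 = 1513 min
1513 = 1·1440 + 73; 73 = 1·60 + 13 → 01:13, 2024-05-02 + 1 day = 2024-05-03
→ 2024-05-03 01:13 RWW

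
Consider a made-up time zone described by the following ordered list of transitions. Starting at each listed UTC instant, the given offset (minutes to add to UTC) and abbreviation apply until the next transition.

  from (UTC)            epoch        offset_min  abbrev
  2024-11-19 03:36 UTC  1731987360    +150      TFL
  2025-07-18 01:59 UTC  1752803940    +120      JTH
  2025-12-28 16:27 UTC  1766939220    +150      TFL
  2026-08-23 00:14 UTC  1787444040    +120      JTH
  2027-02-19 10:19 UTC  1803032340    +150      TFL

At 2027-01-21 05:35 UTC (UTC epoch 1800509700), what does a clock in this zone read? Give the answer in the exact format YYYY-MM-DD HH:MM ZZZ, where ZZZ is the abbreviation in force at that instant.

Query: 2027-01-21 05:35 UTC
Rule 4/5 (JTH, +02:00): 2026-08-23 00:14 UTC ≤ query < 2027-02-19 10:19 UTC
5·60 + 35 + 120 = 455 min
455 = 0·1440 + 455; 455 = 7·60 + 35 → 07:35, same day
→ 2027-01-21 07:35 JTH

2027-01-21 07:35 JTH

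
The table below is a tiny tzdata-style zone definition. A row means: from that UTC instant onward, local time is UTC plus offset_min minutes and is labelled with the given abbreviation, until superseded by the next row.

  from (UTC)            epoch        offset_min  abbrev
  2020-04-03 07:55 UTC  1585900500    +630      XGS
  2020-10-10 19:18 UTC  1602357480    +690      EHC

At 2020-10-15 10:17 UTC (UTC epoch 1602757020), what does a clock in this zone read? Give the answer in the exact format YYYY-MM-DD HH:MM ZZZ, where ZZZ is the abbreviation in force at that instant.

Query: 2020-10-15 10:17 UTC
Rule 2/2 (EHC, +11:30): 2020-10-10 19:18 UTC ≤ query < +∞
10·60 + 17 + 690 = 1307 min
1307 = 0·1440 + 1307; 1307 = 21·60 + 47 → 21:47, same day
→ 2020-10-15 21:47 EHC

2020-10-15 21:47 EHC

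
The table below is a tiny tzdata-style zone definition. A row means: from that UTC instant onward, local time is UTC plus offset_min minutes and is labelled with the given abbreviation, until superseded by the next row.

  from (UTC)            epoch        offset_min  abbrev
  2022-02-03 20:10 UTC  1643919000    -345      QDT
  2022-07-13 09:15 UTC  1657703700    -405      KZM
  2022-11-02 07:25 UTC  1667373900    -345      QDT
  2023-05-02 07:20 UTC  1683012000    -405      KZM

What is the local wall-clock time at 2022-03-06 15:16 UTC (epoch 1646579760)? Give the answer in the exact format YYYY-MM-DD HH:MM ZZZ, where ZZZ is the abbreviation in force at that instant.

2022-03-06 09:31 QDT

Query: 2022-03-06 15:16 UTC
Rule 1/4 (QDT, -05:45): 2022-02-03 20:10 UTC ≤ query < 2022-07-13 09:15 UTC
15·60 + 16 - 345 = 571 min
571 = 0·1440 + 571; 571 = 9·60 + 31 → 09:31, same day
→ 2022-03-06 09:31 QDT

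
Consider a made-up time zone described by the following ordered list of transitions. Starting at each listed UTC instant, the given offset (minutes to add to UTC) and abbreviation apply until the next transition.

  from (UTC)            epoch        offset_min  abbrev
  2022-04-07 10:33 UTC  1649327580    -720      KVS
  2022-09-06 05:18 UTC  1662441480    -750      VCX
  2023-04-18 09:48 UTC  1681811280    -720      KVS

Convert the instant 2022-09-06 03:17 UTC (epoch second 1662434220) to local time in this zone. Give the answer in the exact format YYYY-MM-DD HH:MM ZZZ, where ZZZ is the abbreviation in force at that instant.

Query: 2022-09-06 03:17 UTC
Rule 1/3 (KVS, -12:00): 2022-04-07 10:33 UTC ≤ query < 2022-09-06 05:18 UTC
3·60 + 17 - 720 = -523 min
-523 = -1·1440 + 917; 917 = 15·60 + 17 → 15:17, 2022-09-06 - 1 day = 2022-09-05
→ 2022-09-05 15:17 KVS

2022-09-05 15:17 KVS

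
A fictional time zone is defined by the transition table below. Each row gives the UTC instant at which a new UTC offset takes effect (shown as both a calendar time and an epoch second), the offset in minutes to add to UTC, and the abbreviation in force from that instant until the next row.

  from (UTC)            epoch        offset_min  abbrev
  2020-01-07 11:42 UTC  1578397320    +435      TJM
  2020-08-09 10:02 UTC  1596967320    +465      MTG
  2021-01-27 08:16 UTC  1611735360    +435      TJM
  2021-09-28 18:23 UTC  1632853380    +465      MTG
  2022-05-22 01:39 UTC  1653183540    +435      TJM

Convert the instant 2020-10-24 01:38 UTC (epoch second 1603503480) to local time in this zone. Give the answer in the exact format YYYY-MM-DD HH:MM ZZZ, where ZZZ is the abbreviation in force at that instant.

Query: 2020-10-24 01:38 UTC
Rule 2/5 (MTG, +07:45): 2020-08-09 10:02 UTC ≤ query < 2021-01-27 08:16 UTC
1·60 + 38 + 465 = 563 min
563 = 0·1440 + 563; 563 = 9·60 + 23 → 09:23, same day
→ 2020-10-24 09:23 MTG

2020-10-24 09:23 MTG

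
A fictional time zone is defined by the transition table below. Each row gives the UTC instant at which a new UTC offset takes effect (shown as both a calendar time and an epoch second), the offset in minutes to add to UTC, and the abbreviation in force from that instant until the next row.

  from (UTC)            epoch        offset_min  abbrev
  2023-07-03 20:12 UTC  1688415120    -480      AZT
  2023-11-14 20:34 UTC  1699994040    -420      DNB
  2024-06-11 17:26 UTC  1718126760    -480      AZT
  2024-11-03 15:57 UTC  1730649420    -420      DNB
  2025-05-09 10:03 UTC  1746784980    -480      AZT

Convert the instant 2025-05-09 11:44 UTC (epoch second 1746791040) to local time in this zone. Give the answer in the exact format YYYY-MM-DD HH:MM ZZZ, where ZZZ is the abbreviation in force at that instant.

Query: 2025-05-09 11:44 UTC
Rule 5/5 (AZT, -08:00): 2025-05-09 10:03 UTC ≤ query < +∞
11·60 + 44 - 480 = 224 min
224 = 0·1440 + 224; 224 = 3·60 + 44 → 03:44, same day
→ 2025-05-09 03:44 AZT

2025-05-09 03:44 AZT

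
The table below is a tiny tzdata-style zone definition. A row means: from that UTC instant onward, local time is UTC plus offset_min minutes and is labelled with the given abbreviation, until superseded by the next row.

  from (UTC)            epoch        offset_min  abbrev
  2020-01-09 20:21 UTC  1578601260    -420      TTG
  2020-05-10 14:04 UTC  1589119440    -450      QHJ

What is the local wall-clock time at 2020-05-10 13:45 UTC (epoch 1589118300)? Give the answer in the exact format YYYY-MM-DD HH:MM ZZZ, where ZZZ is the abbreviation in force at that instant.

2020-05-10 06:45 TTG

Query: 2020-05-10 13:45 UTC
Rule 1/2 (TTG, -07:00): 2020-01-09 20:21 UTC ≤ query < 2020-05-10 14:04 UTC
13·60 + 45 - 420 = 405 min
405 = 0·1440 + 405; 405 = 6·60 + 45 → 06:45, same day
→ 2020-05-10 06:45 TTG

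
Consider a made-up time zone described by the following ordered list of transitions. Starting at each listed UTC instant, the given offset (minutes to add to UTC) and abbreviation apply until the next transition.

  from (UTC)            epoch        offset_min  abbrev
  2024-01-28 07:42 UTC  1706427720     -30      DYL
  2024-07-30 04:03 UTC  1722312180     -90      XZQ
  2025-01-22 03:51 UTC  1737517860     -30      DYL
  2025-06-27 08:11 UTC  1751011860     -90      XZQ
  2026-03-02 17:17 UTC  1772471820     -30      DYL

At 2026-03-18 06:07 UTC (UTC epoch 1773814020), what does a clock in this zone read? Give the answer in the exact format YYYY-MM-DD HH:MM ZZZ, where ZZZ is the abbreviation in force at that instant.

2026-03-18 05:37 DYL

Query: 2026-03-18 06:07 UTC
Rule 5/5 (DYL, -00:30): 2026-03-02 17:17 UTC ≤ query < +∞
6·60 + 7 - 30 = 337 min
337 = 0·1440 + 337; 337 = 5·60 + 37 → 05:37, same day
→ 2026-03-18 05:37 DYL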